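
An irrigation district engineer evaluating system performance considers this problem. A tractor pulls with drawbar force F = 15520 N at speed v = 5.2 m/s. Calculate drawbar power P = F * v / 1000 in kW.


P = F * v / 1000
  = 15520 * 5.2 / 1000
  = 80704 / 1000
  = 80.70 kW


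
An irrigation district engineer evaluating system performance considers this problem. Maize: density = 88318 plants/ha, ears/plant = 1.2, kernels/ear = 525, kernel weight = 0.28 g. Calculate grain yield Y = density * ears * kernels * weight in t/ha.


Y = density * ears * kernels * kw
  = 88318 * 1.2 * 525 * 0.28 g/ha
  = 15579295.20 g/ha
  = 15579.30 kg/ha = 15.58 t/ha


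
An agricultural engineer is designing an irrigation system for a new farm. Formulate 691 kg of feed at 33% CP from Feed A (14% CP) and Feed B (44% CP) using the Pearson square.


parts_A = CP_b - target = 44 - 33 = 11
parts_B = target - CP_a = 33 - 14 = 19
total_parts = 11 + 19 = 30
Feed A = 691 * 11 / 30 = 253.37 kg
Feed B = 691 * 19 / 30 = 437.63 kg

253.37 kg


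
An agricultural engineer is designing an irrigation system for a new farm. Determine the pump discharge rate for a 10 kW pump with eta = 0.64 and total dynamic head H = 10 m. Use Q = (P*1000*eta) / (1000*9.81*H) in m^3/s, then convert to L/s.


Q = (P * 1000 * eta) / (rho * g * H)
  = (10 * 1000 * 0.64) / (1000 * 9.81 * 10)
  = 6400 / 98100
  = 0.06524 m^3/s = 65.24 L/s


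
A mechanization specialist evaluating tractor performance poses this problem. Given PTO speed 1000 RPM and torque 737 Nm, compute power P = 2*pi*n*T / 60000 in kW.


P = 2*pi*n*T / 60000
  = 2*pi * 1000 * 737 / 60000
  = 4630707.57 / 60000
  = 77.18 kW


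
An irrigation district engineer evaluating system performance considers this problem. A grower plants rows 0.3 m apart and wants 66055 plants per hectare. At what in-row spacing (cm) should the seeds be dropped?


spacing = 10000 / (row_sp * density)
        = 10000 / (0.3 * 66055)
        = 10000 / 19816.50
        = 0.50463 m = 50.46 cm


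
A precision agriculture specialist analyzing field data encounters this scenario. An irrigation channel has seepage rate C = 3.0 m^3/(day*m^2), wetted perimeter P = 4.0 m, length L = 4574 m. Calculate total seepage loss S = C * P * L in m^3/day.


S = C * P * L
  = 3.0 * 4.0 * 4574
  = 54888 m^3/day


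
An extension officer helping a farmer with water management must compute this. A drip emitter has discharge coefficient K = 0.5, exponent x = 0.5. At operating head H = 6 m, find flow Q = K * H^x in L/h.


Q = K * H^x
  = 0.5 * 6^0.5
  = 0.5 * 2.4495
  = 1.22 L/h


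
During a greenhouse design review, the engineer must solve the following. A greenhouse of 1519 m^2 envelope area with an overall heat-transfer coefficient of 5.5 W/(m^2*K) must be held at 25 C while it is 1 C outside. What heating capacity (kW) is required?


dT = 25 - (1) = 24 K
Q = U * A * dT
  = 5.5 * 1519 * 24
  = 200508 W = 200.51 kW


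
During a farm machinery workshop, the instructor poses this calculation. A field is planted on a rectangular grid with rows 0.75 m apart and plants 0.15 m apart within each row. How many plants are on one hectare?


D = 10000 / (row_sp * plant_sp)
  = 10000 / (0.75 * 0.15)
  = 10000 / 0.1125
  = 88888.89 plants/ha


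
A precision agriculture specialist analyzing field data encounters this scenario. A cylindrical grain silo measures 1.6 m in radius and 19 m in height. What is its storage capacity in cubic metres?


V = pi * r^2 * h
  = pi * 1.6^2 * 19
  = pi * 2.56 * 19
  = 152.81 m^3


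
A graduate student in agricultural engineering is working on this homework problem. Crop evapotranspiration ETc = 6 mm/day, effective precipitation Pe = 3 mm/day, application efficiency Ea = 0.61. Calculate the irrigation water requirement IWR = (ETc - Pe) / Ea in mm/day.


IWR = (ETc - Pe) / Ea
    = (6 - 3) / 0.61
    = 3 / 0.61
    = 4.92 mm/day


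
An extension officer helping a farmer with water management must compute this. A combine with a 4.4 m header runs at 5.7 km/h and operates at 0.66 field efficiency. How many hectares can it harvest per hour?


C = w * v * eta_f / 10
  = 4.4 * 5.7 * 0.66 / 10
  = 16.55 / 10
  = 1.66 ha/h


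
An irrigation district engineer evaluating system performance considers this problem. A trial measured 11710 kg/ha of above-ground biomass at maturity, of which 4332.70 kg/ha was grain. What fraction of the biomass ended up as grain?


HI = grain_yield / biomass
   = 4332.70 / 11710
   = 0.37


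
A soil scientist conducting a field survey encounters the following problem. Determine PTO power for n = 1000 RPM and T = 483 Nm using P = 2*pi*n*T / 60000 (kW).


P = 2*pi*n*T / 60000
  = 2*pi * 1000 * 483 / 60000
  = 3034778.50 / 60000
  = 50.58 kW


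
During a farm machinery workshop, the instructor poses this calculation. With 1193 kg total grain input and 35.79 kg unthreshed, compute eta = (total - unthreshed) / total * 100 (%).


eta = (total - unthreshed) / total * 100
    = (1193 - 35.79) / 1193 * 100
    = 1157.21 / 1193 * 100
    = 97%


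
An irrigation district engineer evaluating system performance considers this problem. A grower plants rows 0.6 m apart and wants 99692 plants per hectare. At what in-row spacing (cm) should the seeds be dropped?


spacing = 10000 / (row_sp * density)
        = 10000 / (0.6 * 99692)
        = 10000 / 59815.20
        = 0.16718 m = 16.72 cm


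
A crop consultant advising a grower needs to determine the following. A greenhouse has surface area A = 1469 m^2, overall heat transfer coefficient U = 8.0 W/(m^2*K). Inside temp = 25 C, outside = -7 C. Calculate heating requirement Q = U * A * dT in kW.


dT = 25 - (-7) = 32 K
Q = U * A * dT
  = 8.0 * 1469 * 32
  = 376064 W = 376.06 kW


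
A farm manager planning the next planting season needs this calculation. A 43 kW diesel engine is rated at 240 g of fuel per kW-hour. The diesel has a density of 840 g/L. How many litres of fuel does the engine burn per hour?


FC = P * BSFC / rho_fuel
   = 43 * 240 / 840
   = 10320 / 840
   = 12.29 L/h


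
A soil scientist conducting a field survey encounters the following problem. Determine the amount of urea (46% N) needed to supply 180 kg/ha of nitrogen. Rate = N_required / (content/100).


Rate = N_required / (N_content / 100)
     = 180 / (46 / 100)
     = 180 / 0.46
     = 391.30 kg/ha


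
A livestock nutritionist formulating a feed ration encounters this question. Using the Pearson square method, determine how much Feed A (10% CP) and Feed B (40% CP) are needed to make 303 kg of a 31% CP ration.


parts_A = CP_b - target = 40 - 31 = 9
parts_B = target - CP_a = 31 - 10 = 21
total_parts = 9 + 21 = 30
Feed A = 303 * 9 / 30 = 90.90 kg
Feed B = 303 * 21 / 30 = 212.10 kg

90.90 kg


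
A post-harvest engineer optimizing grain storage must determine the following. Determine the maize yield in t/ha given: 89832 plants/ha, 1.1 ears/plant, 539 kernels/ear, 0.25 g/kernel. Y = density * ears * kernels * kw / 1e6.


Y = density * ears * kernels * kw
  = 89832 * 1.1 * 539 * 0.25 g/ha
  = 13315348.20 g/ha
  = 13315.35 kg/ha = 13.32 t/ha


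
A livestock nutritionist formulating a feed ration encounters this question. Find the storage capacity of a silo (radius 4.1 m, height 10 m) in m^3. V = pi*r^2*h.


V = pi * r^2 * h
  = pi * 4.1^2 * 10
  = pi * 16.81 * 10
  = 528.10 m^3


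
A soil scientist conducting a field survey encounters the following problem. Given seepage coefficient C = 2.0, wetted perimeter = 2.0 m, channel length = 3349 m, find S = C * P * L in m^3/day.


S = C * P * L
  = 2.0 * 2.0 * 3349
  = 13396 m^3/day


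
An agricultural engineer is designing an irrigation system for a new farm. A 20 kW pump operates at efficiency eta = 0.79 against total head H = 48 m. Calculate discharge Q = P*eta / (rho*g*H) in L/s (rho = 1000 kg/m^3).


Q = (P * 1000 * eta) / (rho * g * H)
  = (20 * 1000 * 0.79) / (1000 * 9.81 * 48)
  = 15800 / 470880
  = 0.03355 m^3/s = 33.55 L/s


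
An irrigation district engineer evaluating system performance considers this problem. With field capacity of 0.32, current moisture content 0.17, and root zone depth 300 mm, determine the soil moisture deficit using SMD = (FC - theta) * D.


SMD = (FC - theta) * D
    = (0.32 - 0.17) * 300
    = 0.150 * 300
    = 45 mm


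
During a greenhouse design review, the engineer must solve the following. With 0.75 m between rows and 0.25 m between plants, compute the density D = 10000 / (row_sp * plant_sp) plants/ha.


D = 10000 / (row_sp * plant_sp)
  = 10000 / (0.75 * 0.25)
  = 10000 / 0.1875
  = 53333.33 plants/ha


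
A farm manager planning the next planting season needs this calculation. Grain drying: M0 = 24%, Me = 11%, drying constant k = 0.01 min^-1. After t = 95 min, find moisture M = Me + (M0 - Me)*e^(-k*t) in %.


M = Me + (M0 - Me) * e^(-k*t)
  = 11 + (24 - 11) * e^(-0.01*95)
  = 11 + 13 * e^(-0.950)
  = 11 + 13 * 0.38674
  = 11 + 5.0276
  = 16.03%


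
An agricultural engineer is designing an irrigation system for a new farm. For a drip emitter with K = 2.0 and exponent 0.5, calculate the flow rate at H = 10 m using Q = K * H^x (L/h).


Q = K * H^x
  = 2.0 * 10^0.5
  = 2.0 * 3.1623
  = 6.32 L/h


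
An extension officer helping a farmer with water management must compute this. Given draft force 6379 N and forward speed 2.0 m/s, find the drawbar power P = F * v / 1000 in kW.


P = F * v / 1000
  = 6379 * 2.0 / 1000
  = 12758 / 1000
  = 12.76 kW


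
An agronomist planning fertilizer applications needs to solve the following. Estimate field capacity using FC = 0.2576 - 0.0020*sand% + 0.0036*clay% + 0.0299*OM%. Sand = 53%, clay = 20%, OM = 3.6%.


FC = 0.2576 - 0.0020*53 + 0.0036*20 + 0.0299*3.6
   = 0.2576 - 0.1060 + 0.0720 + 0.1076
   = 0.3312


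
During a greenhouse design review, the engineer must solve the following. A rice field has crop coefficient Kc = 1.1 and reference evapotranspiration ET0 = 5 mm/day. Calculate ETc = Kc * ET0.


ETc = Kc * ET0
    = 1.1 * 5
    = 5.50 mm/day


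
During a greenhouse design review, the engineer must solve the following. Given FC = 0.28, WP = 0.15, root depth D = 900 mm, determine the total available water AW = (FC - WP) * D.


AW = (FC - WP) * D
   = (0.28 - 0.15) * 900
   = 0.13 * 900
   = 117 mm


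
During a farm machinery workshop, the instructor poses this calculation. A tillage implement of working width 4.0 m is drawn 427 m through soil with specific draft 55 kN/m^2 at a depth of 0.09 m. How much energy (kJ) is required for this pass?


E = k * d * w * L
  = 55 * 0.09 * 4.0 * 427
  = 8454.60 kJ


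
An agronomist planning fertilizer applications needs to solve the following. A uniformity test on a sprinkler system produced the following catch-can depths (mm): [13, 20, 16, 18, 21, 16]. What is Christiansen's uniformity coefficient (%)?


xbar = 104 / 6 = 17.333
sum|xi - xbar| = 14
CU = 100 * (1 - 14 / (6 * 17.333))
   = 100 * (1 - 0.1346)
   = 86.54%


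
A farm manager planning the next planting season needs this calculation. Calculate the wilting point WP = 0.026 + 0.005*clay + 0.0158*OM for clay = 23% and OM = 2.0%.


WP = 0.026 + 0.005*23 + 0.0158*2.0
   = 0.026 + 0.1150 + 0.0316
   = 0.1726


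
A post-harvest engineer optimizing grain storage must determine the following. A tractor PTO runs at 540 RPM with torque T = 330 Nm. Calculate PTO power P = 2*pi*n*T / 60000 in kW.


P = 2*pi*n*T / 60000
  = 2*pi * 540 * 330 / 60000
  = 1119663.62 / 60000
  = 18.66 kW


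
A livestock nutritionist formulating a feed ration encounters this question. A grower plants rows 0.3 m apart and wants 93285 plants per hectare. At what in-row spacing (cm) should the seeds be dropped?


spacing = 10000 / (row_sp * density)
        = 10000 / (0.3 * 93285)
        = 10000 / 27985.50
        = 0.35733 m = 35.73 cm


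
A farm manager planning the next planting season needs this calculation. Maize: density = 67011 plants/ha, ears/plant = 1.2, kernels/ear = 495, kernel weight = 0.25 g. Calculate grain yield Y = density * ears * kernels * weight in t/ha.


Y = density * ears * kernels * kw
  = 67011 * 1.2 * 495 * 0.25 g/ha
  = 9951133.50 g/ha
  = 9951.13 kg/ha = 9.95 t/ha


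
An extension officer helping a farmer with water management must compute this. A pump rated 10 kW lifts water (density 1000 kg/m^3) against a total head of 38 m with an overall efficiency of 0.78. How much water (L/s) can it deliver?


Q = (P * 1000 * eta) / (rho * g * H)
  = (10 * 1000 * 0.78) / (1000 * 9.81 * 38)
  = 7800 / 372780
  = 0.02092 m^3/s = 20.92 L/s


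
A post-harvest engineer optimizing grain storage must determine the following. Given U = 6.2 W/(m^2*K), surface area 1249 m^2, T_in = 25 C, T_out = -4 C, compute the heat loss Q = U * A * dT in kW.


dT = 25 - (-4) = 29 K
Q = U * A * dT
  = 6.2 * 1249 * 29
  = 224570.20 W = 224.57 kW


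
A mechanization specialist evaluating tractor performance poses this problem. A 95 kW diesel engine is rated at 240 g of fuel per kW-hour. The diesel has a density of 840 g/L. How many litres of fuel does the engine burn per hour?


FC = P * BSFC / rho_fuel
   = 95 * 240 / 840
   = 22800 / 840
   = 27.14 L/h


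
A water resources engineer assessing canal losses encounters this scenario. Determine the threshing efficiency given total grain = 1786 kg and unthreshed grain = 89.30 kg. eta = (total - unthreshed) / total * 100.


eta = (total - unthreshed) / total * 100
    = (1786 - 89.30) / 1786 * 100
    = 1696.70 / 1786 * 100
    = 95%


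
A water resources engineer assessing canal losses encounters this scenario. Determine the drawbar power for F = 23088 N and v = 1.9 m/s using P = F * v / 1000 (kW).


P = F * v / 1000
  = 23088 * 1.9 / 1000
  = 43867.20 / 1000
  = 43.87 kW


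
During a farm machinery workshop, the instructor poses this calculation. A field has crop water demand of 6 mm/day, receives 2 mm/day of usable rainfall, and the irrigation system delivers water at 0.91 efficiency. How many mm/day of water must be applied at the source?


IWR = (ETc - Pe) / Ea
    = (6 - 2) / 0.91
    = 4 / 0.91
    = 4.40 mm/day


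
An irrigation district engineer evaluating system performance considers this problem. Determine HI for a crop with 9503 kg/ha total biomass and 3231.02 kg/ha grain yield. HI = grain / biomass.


HI = grain_yield / biomass
   = 3231.02 / 9503
   = 0.34


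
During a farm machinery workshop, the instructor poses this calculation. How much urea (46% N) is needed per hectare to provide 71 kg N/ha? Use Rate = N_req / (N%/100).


Rate = N_required / (N_content / 100)
     = 71 / (46 / 100)
     = 71 / 0.46
     = 154.35 kg/ha


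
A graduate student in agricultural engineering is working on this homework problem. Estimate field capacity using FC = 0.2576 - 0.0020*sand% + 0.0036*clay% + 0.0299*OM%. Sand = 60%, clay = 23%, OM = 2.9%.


FC = 0.2576 - 0.0020*60 + 0.0036*23 + 0.0299*2.9
   = 0.2576 - 0.1200 + 0.0828 + 0.0867
   = 0.3071


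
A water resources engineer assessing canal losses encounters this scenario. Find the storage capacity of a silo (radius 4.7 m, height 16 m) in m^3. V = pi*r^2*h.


V = pi * r^2 * h
  = pi * 4.7^2 * 16
  = pi * 22.09 * 16
  = 1110.36 m^3


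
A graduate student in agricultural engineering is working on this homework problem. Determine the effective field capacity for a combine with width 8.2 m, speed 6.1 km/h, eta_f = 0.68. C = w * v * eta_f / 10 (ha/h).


C = w * v * eta_f / 10
  = 8.2 * 6.1 * 0.68 / 10
  = 34.01 / 10
  = 3.40 ha/h


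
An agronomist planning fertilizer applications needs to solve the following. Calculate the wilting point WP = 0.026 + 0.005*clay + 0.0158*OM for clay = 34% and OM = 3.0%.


WP = 0.026 + 0.005*34 + 0.0158*3.0
   = 0.026 + 0.1700 + 0.0474
   = 0.2434


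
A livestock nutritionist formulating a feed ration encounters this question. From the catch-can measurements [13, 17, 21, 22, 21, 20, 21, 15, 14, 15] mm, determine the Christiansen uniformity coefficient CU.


xbar = 179 / 10 = 17.900
sum|xi - xbar| = 31
CU = 100 * (1 - 31 / (10 * 17.900))
   = 100 * (1 - 0.1732)
   = 82.68%


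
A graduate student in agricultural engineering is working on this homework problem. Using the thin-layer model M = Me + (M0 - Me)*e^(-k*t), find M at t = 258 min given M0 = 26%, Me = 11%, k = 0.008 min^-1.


M = Me + (M0 - Me) * e^(-k*t)
  = 11 + (26 - 11) * e^(-0.008*258)
  = 11 + 15 * e^(-2.064)
  = 11 + 15 * 0.12695
  = 11 + 1.9042
  = 12.90%


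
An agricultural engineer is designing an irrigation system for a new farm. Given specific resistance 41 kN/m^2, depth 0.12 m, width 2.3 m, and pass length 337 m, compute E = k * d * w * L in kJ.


E = k * d * w * L
  = 41 * 0.12 * 2.3 * 337
  = 3813.49 kJ


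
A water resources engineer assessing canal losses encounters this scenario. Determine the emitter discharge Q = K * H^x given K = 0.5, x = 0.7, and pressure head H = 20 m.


Q = K * H^x
  = 0.5 * 20^0.7
  = 0.5 * 8.1418
  = 4.07 L/h


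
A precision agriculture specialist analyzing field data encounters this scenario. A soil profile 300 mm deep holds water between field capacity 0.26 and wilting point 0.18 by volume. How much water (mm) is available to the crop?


AW = (FC - WP) * D
   = (0.26 - 0.18) * 300
   = 0.08 * 300
   = 24 mm


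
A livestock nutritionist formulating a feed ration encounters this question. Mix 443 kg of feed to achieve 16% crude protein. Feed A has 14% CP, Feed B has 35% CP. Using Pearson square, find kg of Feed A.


parts_A = CP_b - target = 35 - 16 = 19
parts_B = target - CP_a = 16 - 14 = 2
total_parts = 19 + 2 = 21
Feed A = 443 * 19 / 21 = 400.81 kg
Feed B = 443 * 2 / 21 = 42.19 kg

400.81 kg


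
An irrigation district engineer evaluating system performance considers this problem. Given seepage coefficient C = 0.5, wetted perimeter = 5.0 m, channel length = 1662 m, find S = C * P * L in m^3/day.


S = C * P * L
  = 0.5 * 5.0 * 1662
  = 4155 m^3/day


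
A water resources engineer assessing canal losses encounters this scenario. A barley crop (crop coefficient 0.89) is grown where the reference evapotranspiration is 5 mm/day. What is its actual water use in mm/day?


ETc = Kc * ET0
    = 0.89 * 5
    = 4.45 mm/day


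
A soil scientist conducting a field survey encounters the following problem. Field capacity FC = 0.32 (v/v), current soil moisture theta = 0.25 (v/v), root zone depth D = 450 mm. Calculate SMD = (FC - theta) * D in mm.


SMD = (FC - theta) * D
    = (0.32 - 0.25) * 450
    = 0.070 * 450
    = 31.50 mm


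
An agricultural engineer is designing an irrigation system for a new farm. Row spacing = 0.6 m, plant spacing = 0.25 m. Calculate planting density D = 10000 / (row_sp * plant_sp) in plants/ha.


D = 10000 / (row_sp * plant_sp)
  = 10000 / (0.6 * 0.25)
  = 10000 / 0.1500
  = 66666.67 plants/ha


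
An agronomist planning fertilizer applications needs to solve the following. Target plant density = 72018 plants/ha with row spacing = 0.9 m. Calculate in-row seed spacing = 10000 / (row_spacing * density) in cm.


spacing = 10000 / (row_sp * density)
        = 10000 / (0.9 * 72018)
        = 10000 / 64816.20
        = 0.15428 m = 15.43 cm


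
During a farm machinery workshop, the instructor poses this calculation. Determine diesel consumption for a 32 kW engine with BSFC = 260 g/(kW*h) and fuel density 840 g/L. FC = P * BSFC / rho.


FC = P * BSFC / rho_fuel
   = 32 * 260 / 840
   = 8320 / 840
   = 9.90 L/h


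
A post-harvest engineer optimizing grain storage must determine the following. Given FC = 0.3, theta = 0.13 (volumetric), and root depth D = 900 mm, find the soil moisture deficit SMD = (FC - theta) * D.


SMD = (FC - theta) * D
    = (0.3 - 0.13) * 900
    = 0.170 * 900
    = 153 mm


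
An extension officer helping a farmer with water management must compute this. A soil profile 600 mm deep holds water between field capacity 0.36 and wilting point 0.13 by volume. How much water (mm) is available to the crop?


AW = (FC - WP) * D
   = (0.36 - 0.13) * 600
   = 0.23 * 600
   = 138 mm


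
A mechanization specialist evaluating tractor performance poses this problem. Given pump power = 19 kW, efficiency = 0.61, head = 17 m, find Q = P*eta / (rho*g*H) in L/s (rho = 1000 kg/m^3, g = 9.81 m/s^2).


Q = (P * 1000 * eta) / (rho * g * H)
  = (19 * 1000 * 0.61) / (1000 * 9.81 * 17)
  = 11590 / 166770
  = 0.06950 m^3/s = 69.50 L/s


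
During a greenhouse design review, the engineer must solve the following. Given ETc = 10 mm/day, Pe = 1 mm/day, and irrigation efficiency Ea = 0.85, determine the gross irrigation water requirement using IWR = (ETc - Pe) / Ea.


IWR = (ETc - Pe) / Ea
    = (10 - 1) / 0.85
    = 9 / 0.85
    = 10.59 mm/day


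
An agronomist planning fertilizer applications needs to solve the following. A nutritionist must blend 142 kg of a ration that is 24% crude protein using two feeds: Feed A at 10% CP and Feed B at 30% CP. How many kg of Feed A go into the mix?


parts_A = CP_b - target = 30 - 24 = 6
parts_B = target - CP_a = 24 - 10 = 14
total_parts = 6 + 14 = 20
Feed A = 142 * 6 / 20 = 42.60 kg
Feed B = 142 * 14 / 20 = 99.40 kg

42.60 kg


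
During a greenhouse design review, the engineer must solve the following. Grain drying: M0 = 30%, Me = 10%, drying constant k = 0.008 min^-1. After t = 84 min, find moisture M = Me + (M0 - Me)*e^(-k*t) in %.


M = Me + (M0 - Me) * e^(-k*t)
  = 10 + (30 - 10) * e^(-0.008*84)
  = 10 + 20 * e^(-0.672)
  = 10 + 20 * 0.51069
  = 10 + 10.2137
  = 20.21%


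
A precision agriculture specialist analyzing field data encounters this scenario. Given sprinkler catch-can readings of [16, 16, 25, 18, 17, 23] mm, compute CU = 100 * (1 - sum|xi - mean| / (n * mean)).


xbar = 115 / 6 = 19.167
sum|xi - xbar| = 19.333
CU = 100 * (1 - 19.333 / (6 * 19.167))
   = 100 * (1 - 0.1681)
   = 83.19%


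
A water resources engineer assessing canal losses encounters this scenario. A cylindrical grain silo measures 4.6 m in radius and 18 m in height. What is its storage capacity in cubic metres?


V = pi * r^2 * h
  = pi * 4.6^2 * 18
  = pi * 21.16 * 18
  = 1196.57 m^3


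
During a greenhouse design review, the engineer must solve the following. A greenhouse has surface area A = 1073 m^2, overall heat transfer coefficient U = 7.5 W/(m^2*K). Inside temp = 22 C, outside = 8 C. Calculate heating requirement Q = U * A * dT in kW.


dT = 22 - (8) = 14 K
Q = U * A * dT
  = 7.5 * 1073 * 14
  = 112665 W = 112.67 kW


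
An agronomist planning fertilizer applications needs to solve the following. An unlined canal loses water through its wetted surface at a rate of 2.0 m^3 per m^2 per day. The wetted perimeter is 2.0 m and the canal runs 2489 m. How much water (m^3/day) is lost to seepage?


S = C * P * L
  = 2.0 * 2.0 * 2489
  = 9956 m^3/day


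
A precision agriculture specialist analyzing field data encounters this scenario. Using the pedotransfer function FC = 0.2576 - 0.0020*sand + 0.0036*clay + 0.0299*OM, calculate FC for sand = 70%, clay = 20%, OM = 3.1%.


FC = 0.2576 - 0.0020*70 + 0.0036*20 + 0.0299*3.1
   = 0.2576 - 0.1400 + 0.0720 + 0.0927
   = 0.2823


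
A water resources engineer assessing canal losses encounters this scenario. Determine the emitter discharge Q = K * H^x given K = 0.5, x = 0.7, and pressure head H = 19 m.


Q = K * H^x
  = 0.5 * 19^0.7
  = 0.5 * 7.8547
  = 3.93 L/h


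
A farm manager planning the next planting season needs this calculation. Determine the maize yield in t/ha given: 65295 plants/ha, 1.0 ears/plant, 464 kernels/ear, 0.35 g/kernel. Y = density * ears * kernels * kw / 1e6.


Y = density * ears * kernels * kw
  = 65295 * 1.0 * 464 * 0.35 g/ha
  = 10603908 g/ha
  = 10603.91 kg/ha = 10.60 t/ha


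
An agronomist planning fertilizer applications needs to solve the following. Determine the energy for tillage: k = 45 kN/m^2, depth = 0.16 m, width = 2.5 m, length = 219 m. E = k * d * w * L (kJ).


E = k * d * w * L
  = 45 * 0.16 * 2.5 * 219
  = 3942 kJ


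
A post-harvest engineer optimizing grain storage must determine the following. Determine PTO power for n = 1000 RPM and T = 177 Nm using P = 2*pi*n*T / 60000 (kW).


P = 2*pi*n*T / 60000
  = 2*pi * 1000 * 177 / 60000
  = 1112123.80 / 60000
  = 18.54 kW


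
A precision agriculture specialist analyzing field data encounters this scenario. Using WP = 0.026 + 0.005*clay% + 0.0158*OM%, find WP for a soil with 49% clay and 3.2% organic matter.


WP = 0.026 + 0.005*49 + 0.0158*3.2
   = 0.026 + 0.2450 + 0.0506
   = 0.3216


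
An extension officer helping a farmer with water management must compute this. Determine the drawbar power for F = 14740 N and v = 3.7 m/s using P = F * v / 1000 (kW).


P = F * v / 1000
  = 14740 * 3.7 / 1000
  = 54538 / 1000
  = 54.54 kW


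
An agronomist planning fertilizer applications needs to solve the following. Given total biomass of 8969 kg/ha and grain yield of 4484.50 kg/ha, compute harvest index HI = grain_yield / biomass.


HI = grain_yield / biomass
   = 4484.50 / 8969
   = 0.50


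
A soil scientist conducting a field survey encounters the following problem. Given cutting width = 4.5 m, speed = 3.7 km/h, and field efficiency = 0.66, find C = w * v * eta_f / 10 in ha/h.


C = w * v * eta_f / 10
  = 4.5 * 3.7 * 0.66 / 10
  = 10.99 / 10
  = 1.10 ha/h


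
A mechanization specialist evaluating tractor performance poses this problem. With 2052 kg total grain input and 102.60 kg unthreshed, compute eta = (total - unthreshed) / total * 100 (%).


eta = (total - unthreshed) / total * 100
    = (2052 - 102.60) / 2052 * 100
    = 1949.40 / 2052 * 100
    = 95%


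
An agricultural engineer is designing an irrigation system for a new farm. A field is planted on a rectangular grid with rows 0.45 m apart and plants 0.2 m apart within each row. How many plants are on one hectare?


D = 10000 / (row_sp * plant_sp)
  = 10000 / (0.45 * 0.2)
  = 10000 / 0.0900
  = 111111.11 plants/ha


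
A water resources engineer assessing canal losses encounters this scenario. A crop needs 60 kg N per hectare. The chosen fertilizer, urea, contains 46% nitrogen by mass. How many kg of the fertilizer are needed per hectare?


Rate = N_required / (N_content / 100)
     = 60 / (46 / 100)
     = 60 / 0.46
     = 130.43 kg/ha


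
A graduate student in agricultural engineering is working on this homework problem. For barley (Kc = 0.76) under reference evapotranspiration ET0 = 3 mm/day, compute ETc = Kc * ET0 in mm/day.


ETc = Kc * ET0
    = 0.76 * 3
    = 2.28 mm/day


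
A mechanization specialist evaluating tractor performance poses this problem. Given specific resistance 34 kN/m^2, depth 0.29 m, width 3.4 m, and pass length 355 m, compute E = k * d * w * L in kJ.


E = k * d * w * L
  = 34 * 0.29 * 3.4 * 355
  = 11901.02 kJ


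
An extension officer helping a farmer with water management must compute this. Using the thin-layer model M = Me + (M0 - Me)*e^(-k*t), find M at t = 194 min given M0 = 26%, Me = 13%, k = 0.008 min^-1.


M = Me + (M0 - Me) * e^(-k*t)
  = 13 + (26 - 13) * e^(-0.008*194)
  = 13 + 13 * e^(-1.552)
  = 13 + 13 * 0.21182
  = 13 + 2.7537
  = 15.75%


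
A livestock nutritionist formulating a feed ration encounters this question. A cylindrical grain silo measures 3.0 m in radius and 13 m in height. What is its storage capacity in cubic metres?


V = pi * r^2 * h
  = pi * 3.0^2 * 13
  = pi * 9 * 13
  = 367.57 m^3


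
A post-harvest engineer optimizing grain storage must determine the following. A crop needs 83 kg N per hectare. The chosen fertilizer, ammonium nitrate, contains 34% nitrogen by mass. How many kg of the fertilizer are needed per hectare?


Rate = N_required / (N_content / 100)
     = 83 / (34 / 100)
     = 83 / 0.34
     = 244.12 kg/ha


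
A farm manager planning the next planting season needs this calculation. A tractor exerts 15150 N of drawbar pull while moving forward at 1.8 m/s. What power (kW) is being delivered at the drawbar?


P = F * v / 1000
  = 15150 * 1.8 / 1000
  = 27270 / 1000
  = 27.27 kW


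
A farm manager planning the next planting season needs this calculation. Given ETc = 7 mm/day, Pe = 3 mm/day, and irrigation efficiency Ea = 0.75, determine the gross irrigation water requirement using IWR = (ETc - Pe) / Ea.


IWR = (ETc - Pe) / Ea
    = (7 - 3) / 0.75
    = 4 / 0.75
    = 5.33 mm/day


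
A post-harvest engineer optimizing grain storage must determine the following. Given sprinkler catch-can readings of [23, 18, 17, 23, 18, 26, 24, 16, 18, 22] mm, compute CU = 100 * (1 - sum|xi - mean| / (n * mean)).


xbar = 205 / 10 = 20.500
sum|xi - xbar| = 31
CU = 100 * (1 - 31 / (10 * 20.500))
   = 100 * (1 - 0.1512)
   = 84.88%


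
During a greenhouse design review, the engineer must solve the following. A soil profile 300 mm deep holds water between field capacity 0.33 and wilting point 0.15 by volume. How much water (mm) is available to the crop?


AW = (FC - WP) * D
   = (0.33 - 0.15) * 300
   = 0.18 * 300
   = 54 mm


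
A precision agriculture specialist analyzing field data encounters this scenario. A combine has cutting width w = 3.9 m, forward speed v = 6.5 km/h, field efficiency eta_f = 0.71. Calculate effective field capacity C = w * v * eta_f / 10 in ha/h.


C = w * v * eta_f / 10
  = 3.9 * 6.5 * 0.71 / 10
  = 18.00 / 10
  = 1.80 ha/h


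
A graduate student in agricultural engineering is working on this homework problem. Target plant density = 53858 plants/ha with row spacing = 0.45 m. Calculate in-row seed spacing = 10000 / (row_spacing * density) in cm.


spacing = 10000 / (row_sp * density)
        = 10000 / (0.45 * 53858)
        = 10000 / 24236.10
        = 0.41261 m = 41.26 cm


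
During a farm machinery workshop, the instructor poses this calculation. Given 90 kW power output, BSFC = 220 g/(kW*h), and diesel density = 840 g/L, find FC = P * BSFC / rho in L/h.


FC = P * BSFC / rho_fuel
   = 90 * 220 / 840
   = 19800 / 840
   = 23.57 L/h


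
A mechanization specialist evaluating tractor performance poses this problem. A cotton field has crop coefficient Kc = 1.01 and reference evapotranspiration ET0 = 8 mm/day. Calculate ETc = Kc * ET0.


ETc = Kc * ET0
    = 1.01 * 8
    = 8.08 mm/day


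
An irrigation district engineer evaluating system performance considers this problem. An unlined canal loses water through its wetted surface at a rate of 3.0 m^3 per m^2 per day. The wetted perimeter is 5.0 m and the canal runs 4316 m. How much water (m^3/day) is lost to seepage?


S = C * P * L
  = 3.0 * 5.0 * 4316
  = 64740 m^3/day


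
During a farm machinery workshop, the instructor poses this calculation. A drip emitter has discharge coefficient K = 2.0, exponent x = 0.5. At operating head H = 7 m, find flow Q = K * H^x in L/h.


Q = K * H^x
  = 2.0 * 7^0.5
  = 2.0 * 2.6458
  = 5.29 L/h


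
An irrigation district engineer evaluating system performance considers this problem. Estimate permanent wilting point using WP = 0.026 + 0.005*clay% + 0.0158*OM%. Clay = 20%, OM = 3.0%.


WP = 0.026 + 0.005*20 + 0.0158*3.0
   = 0.026 + 0.1000 + 0.0474
   = 0.1734


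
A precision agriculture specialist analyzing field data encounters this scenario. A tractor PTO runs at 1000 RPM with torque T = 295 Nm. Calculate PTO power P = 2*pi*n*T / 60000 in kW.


P = 2*pi*n*T / 60000
  = 2*pi * 1000 * 295 / 60000
  = 1853539.67 / 60000
  = 30.89 kW


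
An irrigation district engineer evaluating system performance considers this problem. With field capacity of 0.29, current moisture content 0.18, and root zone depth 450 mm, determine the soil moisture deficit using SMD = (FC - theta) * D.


SMD = (FC - theta) * D
    = (0.29 - 0.18) * 450
    = 0.110 * 450
    = 49.50 mm


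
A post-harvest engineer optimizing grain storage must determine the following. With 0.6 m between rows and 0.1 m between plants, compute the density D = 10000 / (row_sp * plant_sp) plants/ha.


D = 10000 / (row_sp * plant_sp)
  = 10000 / (0.6 * 0.1)
  = 10000 / 0.0600
  = 166666.67 plants/ha


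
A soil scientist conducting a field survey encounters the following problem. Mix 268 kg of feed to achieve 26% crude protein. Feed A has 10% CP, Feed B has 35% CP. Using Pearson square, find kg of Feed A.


parts_A = CP_b - target = 35 - 26 = 9
parts_B = target - CP_a = 26 - 10 = 16
total_parts = 9 + 16 = 25
Feed A = 268 * 9 / 25 = 96.48 kg
Feed B = 268 * 16 / 25 = 171.52 kg

96.48 kg


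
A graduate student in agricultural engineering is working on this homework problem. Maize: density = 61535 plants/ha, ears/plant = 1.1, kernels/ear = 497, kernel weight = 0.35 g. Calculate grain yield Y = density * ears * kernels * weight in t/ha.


Y = density * ears * kernels * kw
  = 61535 * 1.1 * 497 * 0.35 g/ha
  = 11774414.58 g/ha
  = 11774.41 kg/ha = 11.77 t/ha


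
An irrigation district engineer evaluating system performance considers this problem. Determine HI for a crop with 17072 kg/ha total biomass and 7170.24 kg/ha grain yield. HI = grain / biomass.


HI = grain_yield / biomass
   = 7170.24 / 17072
   = 0.42


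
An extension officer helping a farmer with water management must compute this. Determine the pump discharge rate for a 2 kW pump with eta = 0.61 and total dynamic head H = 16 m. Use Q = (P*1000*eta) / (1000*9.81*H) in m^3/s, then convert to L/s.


Q = (P * 1000 * eta) / (rho * g * H)
  = (2 * 1000 * 0.61) / (1000 * 9.81 * 16)
  = 1220 / 156960
  = 0.00777 m^3/s = 7.77 L/s


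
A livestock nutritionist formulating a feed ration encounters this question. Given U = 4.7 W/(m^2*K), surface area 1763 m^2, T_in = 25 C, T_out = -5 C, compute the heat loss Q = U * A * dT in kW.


dT = 25 - (-5) = 30 K
Q = U * A * dT
  = 4.7 * 1763 * 30
  = 248583 W = 248.58 kW


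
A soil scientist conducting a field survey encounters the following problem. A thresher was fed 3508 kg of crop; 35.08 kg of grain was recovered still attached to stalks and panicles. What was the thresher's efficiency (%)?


eta = (total - unthreshed) / total * 100
    = (3508 - 35.08) / 3508 * 100
    = 3472.92 / 3508 * 100
    = 99%


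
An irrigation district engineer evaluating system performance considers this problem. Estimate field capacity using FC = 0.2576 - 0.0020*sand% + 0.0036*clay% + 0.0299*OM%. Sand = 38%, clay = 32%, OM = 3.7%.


FC = 0.2576 - 0.0020*38 + 0.0036*32 + 0.0299*3.7
   = 0.2576 - 0.0760 + 0.1152 + 0.1106
   = 0.4074


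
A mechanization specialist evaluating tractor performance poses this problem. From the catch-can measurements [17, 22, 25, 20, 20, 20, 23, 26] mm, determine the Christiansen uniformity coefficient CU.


xbar = 173 / 8 = 21.625
sum|xi - xbar| = 19
CU = 100 * (1 - 19 / (8 * 21.625))
   = 100 * (1 - 0.1098)
   = 89.02%


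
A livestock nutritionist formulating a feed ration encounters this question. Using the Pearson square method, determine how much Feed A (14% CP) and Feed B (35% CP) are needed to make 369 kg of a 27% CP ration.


parts_A = CP_b - target = 35 - 27 = 8
parts_B = target - CP_a = 27 - 14 = 13
total_parts = 8 + 13 = 21
Feed A = 369 * 8 / 21 = 140.57 kg
Feed B = 369 * 13 / 21 = 228.43 kg

140.57 kg


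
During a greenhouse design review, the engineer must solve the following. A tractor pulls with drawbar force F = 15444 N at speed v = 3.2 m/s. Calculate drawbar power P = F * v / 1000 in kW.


P = F * v / 1000
  = 15444 * 3.2 / 1000
  = 49420.80 / 1000
  = 49.42 kW


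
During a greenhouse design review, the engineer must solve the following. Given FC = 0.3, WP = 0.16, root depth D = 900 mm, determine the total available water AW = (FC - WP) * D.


AW = (FC - WP) * D
   = (0.3 - 0.16) * 900
   = 0.14 * 900
   = 126 mm


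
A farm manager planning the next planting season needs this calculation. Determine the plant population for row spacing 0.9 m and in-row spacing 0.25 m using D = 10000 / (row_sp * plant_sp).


D = 10000 / (row_sp * plant_sp)
  = 10000 / (0.9 * 0.25)
  = 10000 / 0.2250
  = 44444.44 plants/ha


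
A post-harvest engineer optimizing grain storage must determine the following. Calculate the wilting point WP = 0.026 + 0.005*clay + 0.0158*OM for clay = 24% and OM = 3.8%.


WP = 0.026 + 0.005*24 + 0.0158*3.8
   = 0.026 + 0.1200 + 0.0600
   = 0.2060


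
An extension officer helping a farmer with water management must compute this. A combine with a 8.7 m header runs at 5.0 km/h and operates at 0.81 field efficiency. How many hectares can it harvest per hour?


C = w * v * eta_f / 10
  = 8.7 * 5.0 * 0.81 / 10
  = 35.24 / 10
  = 3.52 ha/h


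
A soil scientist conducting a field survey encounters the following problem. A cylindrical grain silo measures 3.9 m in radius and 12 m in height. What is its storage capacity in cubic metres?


V = pi * r^2 * h
  = pi * 3.9^2 * 12
  = pi * 15.21 * 12
  = 573.40 m^3


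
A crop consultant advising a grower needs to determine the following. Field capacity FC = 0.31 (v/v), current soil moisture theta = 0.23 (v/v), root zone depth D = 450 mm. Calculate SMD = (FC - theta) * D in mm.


SMD = (FC - theta) * D
    = (0.31 - 0.23) * 450
    = 0.080 * 450
    = 36 mm


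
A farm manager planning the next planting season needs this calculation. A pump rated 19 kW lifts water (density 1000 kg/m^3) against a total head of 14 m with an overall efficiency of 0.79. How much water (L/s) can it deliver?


Q = (P * 1000 * eta) / (rho * g * H)
  = (19 * 1000 * 0.79) / (1000 * 9.81 * 14)
  = 15010 / 137340
  = 0.10929 m^3/s = 109.29 L/s


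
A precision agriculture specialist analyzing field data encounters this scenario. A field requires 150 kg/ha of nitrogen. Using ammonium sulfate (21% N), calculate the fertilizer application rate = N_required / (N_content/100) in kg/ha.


Rate = N_required / (N_content / 100)
     = 150 / (21 / 100)
     = 150 / 0.21
     = 714.29 kg/ha


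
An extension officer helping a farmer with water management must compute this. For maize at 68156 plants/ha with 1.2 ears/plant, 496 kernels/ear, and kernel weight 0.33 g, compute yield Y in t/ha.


Y = density * ears * kernels * kw
  = 68156 * 1.2 * 496 * 0.33 g/ha
  = 13386928.90 g/ha
  = 13386.93 kg/ha = 13.39 t/ha


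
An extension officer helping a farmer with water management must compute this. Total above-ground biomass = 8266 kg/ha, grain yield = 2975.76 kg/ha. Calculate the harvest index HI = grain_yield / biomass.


HI = grain_yield / biomass
   = 2975.76 / 8266
   = 0.36


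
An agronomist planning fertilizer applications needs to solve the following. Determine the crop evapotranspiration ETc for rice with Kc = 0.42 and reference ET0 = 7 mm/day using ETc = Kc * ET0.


ETc = Kc * ET0
    = 0.42 * 7
    = 2.94 mm/day


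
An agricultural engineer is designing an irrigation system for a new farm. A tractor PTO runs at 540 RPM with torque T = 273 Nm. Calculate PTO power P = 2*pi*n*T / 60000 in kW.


P = 2*pi*n*T / 60000
  = 2*pi * 540 * 273 / 60000
  = 926267.18 / 60000
  = 15.44 kW


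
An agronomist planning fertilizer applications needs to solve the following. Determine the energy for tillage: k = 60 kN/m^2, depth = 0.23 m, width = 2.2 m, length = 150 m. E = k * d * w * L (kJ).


E = k * d * w * L
  = 60 * 0.23 * 2.2 * 150
  = 4554 kJ


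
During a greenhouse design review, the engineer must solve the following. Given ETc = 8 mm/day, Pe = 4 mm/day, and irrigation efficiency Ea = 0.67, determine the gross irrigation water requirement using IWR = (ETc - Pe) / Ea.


IWR = (ETc - Pe) / Ea
    = (8 - 4) / 0.67
    = 4 / 0.67
    = 5.97 mm/day


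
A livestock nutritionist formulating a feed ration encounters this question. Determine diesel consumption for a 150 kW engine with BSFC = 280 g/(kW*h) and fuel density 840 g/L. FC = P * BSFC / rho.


FC = P * BSFC / rho_fuel
   = 150 * 280 / 840
   = 42000 / 840
   = 50 L/h
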